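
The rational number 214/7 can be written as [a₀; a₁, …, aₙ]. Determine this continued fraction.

⌊214/7⌋ = 30, remainder 4
⌊7/4⌋ = 1, remainder 3
⌊4/3⌋ = 1, remainder 1
⌊3/1⌋ = 3, remainder 0

[30; 1, 1, 3]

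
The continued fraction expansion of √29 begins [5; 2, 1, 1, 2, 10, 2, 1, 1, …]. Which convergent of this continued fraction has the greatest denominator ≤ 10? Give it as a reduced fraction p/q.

27/5

a_0 = 5: 5/1  (≤ bound)
a_1 = 2: 11/2  (≤ bound)
a_2 = 1: 16/3  (≤ bound)
a_3 = 1: 27/5  (≤ bound)
a_4 = 2: 70/13  (> 10, stop)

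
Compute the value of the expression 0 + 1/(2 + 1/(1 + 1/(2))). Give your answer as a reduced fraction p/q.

3/8

Start with 2.
1 + 1/(2/1) = 1 + 1/2 = 3/2
2 + 1/(3/2) = 2 + 2/3 = 8/3
0 + 1/(8/3) = 0 + 3/8 = 3/8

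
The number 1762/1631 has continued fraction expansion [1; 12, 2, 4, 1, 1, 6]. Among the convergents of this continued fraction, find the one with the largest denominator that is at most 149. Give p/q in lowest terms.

148/137

a_0 = 1: 1/1  (≤ bound)
a_1 = 12: 13/12  (≤ bound)
a_2 = 2: 27/25  (≤ bound)
a_3 = 4: 121/112  (≤ bound)
a_4 = 1: 148/137  (≤ bound)
a_5 = 1: 269/249  (> 149, stop)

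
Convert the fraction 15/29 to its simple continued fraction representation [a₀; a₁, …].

[0; 1, 1, 14]

15 ÷ 29 → quotient 0, remainder 15
29 ÷ 15 → quotient 1, remainder 14
15 ÷ 14 → quotient 1, remainder 1
14 ÷ 1 → quotient 14, remainder 0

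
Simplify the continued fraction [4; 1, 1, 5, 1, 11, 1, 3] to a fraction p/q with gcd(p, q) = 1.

2973/655

Use the convergent recurrence hₖ = aₖ·hₖ₋₁ + hₖ₋₂ (and likewise for the denominators kₖ):
a_0 = 4: 4/1
a_1 = 1: 5/1
a_2 = 1: 9/2
a_3 = 5: 50/11
a_4 = 1: 59/13
a_5 = 11: 699/154
a_6 = 1: 758/167
a_7 = 3: 2973/655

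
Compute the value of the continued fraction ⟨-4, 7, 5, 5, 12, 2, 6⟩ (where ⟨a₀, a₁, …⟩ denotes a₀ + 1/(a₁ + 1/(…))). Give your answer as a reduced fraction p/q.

Start with 6.
2 + 1/(6/1) = 2 + 1/6 = 13/6
12 + 1/(13/6) = 12 + 6/13 = 162/13
5 + 1/(162/13) = 5 + 13/162 = 823/162
5 + 1/(823/162) = 5 + 162/823 = 4277/823
7 + 1/(4277/823) = 7 + 823/4277 = 30762/4277
-4 + 1/(30762/4277) = -4 + 4277/30762 = -118771/30762

-118771/30762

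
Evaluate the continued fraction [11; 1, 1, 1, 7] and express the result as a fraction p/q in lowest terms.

268/23

Compute successive convergents:
a_0 = 11: 11/1
a_1 = 1: 12/1
a_2 = 1: 23/2
a_3 = 1: 35/3
a_4 = 7: 268/23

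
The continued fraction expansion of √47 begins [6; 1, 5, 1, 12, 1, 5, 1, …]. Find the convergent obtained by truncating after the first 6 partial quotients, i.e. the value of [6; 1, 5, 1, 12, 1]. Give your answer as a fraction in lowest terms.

Collapse the nested fraction from the inside out:
Start with 1.
12 + 1/(1/1) = 12 + 1/1 = 13/1
1 + 1/(13/1) = 1 + 1/13 = 14/13
5 + 1/(14/13) = 5 + 13/14 = 83/14
1 + 1/(83/14) = 1 + 14/83 = 97/83
6 + 1/(97/83) = 6 + 83/97 = 665/97

665/97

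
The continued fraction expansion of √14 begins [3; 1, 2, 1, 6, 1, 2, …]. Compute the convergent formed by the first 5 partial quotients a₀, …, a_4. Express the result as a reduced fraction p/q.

101/27

Collapse the nested fraction from the inside out:
Start with 6.
1 + 1/(6/1) = 1 + 1/6 = 7/6
2 + 1/(7/6) = 2 + 6/7 = 20/7
1 + 1/(20/7) = 1 + 7/20 = 27/20
3 + 1/(27/20) = 3 + 20/27 = 101/27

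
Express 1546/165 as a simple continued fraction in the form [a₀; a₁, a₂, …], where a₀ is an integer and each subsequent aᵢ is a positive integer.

[9; 2, 1, 2, 2, 1, 1, 3]

⌊1546/165⌋ = 9, remainder 61
⌊165/61⌋ = 2, remainder 43
⌊61/43⌋ = 1, remainder 18
⌊43/18⌋ = 2, remainder 7
⌊18/7⌋ = 2, remainder 4
⌊7/4⌋ = 1, remainder 3
⌊4/3⌋ = 1, remainder 1
⌊3/1⌋ = 3, remainder 0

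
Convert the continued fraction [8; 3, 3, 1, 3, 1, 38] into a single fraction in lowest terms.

19977/2405

a_0 = 8: 8/1
a_1 = 3: 25/3
a_2 = 3: 83/10
a_3 = 1: 108/13
a_4 = 3: 407/49
a_5 = 1: 515/62
a_6 = 38: 19977/2405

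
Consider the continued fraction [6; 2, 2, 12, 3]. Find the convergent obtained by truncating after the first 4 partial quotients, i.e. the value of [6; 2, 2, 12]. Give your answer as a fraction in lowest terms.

Start with 12.
2 + 1/(12/1) = 2 + 1/12 = 25/12
2 + 1/(25/12) = 2 + 12/25 = 62/25
6 + 1/(62/25) = 6 + 25/62 = 397/62

397/62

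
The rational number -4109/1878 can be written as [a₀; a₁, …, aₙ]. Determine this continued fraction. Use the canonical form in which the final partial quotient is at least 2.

[-3; 1, 4, 3, 8, 14]

Run the Euclidean algorithm, recording each quotient:
⌊-4109/1878⌋ = -3, remainder 1525
⌊1878/1525⌋ = 1, remainder 353
⌊1525/353⌋ = 4, remainder 113
⌊353/113⌋ = 3, remainder 14
⌊113/14⌋ = 8, remainder 1
⌊14/1⌋ = 14, remainder 0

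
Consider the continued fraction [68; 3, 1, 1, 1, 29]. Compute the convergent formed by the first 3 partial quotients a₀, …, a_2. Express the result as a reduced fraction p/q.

273/4

Work from the innermost term outward:
Start with 1.
3 + 1/(1/1) = 3 + 1/1 = 4/1
68 + 1/(4/1) = 68 + 1/4 = 273/4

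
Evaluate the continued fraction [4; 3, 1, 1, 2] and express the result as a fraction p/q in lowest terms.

Start with 2.
1 + 1/(2/1) = 1 + 1/2 = 3/2
1 + 1/(3/2) = 1 + 2/3 = 5/3
3 + 1/(5/3) = 3 + 3/5 = 18/5
4 + 1/(18/5) = 4 + 5/18 = 77/18

77/18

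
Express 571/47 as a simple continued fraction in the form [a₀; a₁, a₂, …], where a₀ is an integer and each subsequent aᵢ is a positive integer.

571 = 12·47 + 7, so a_0 = 12
47 = 6·7 + 5, so a_1 = 6
7 = 1·5 + 2, so a_2 = 1
5 = 2·2 + 1, so a_3 = 2
2 = 2·1 + 0, so a_4 = 2

[12; 6, 1, 2, 2]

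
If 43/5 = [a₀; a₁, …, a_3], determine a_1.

1

Apply division with remainder until the remainder is 0:
⌊43/5⌋ = 8, remainder 3
⌊5/3⌋ = 1, remainder 2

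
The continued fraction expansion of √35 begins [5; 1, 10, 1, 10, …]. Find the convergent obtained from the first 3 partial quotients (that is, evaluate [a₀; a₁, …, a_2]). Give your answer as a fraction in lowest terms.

65/11

Start with 10.
1 + 1/(10/1) = 1 + 1/10 = 11/10
5 + 1/(11/10) = 5 + 10/11 = 65/11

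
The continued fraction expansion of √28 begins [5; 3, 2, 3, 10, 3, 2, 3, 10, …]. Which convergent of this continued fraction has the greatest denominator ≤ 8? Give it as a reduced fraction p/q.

a_0 = 5: 5/1  (≤ bound)
a_1 = 3: 16/3  (≤ bound)
a_2 = 2: 37/7  (≤ bound)
a_3 = 3: 127/24  (> 8, stop)

37/7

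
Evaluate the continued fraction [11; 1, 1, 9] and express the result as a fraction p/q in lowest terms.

219/19

a_0 = 11: 11/1
a_1 = 1: 12/1
a_2 = 1: 23/2
a_3 = 9: 219/19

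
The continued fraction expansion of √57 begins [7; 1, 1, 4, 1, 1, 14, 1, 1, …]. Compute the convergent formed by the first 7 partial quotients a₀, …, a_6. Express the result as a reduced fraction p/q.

Start with 14.
1 + 1/(14/1) = 1 + 1/14 = 15/14
1 + 1/(15/14) = 1 + 14/15 = 29/15
4 + 1/(29/15) = 4 + 15/29 = 131/29
1 + 1/(131/29) = 1 + 29/131 = 160/131
1 + 1/(160/131) = 1 + 131/160 = 291/160
7 + 1/(291/160) = 7 + 160/291 = 2197/291

2197/291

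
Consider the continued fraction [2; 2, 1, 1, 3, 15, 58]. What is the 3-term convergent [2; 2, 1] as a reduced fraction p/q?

7/3

Start with 1.
2 + 1/(1/1) = 2 + 1/1 = 3/1
2 + 1/(3/1) = 2 + 1/3 = 7/3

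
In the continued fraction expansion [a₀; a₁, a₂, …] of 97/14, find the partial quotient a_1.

97 = 6·14 + 13, so a_0 = 6
14 = 1·13 + 1, so a_1 = 1

1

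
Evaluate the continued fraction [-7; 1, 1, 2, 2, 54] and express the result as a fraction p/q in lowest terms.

Start with 54.
2 + 1/(54/1) = 2 + 1/54 = 109/54
2 + 1/(109/54) = 2 + 54/109 = 272/109
1 + 1/(272/109) = 1 + 109/272 = 381/272
1 + 1/(381/272) = 1 + 272/381 = 653/381
-7 + 1/(653/381) = -7 + 381/653 = -4190/653

-4190/653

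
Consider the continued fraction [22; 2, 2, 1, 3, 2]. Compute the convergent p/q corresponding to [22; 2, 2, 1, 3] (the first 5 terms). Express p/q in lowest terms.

583/26

Use the convergent recurrence hₖ = aₖ·hₖ₋₁ + hₖ₋₂ (and likewise for the denominators kₖ):
a_0 = 22: 22/1
a_1 = 2: 45/2
a_2 = 2: 112/5
a_3 = 1: 157/7
a_4 = 3: 583/26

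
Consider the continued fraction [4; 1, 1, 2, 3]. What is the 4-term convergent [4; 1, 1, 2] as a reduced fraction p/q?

23/5

Start with 2.
1 + 1/(2/1) = 1 + 1/2 = 3/2
1 + 1/(3/2) = 1 + 2/3 = 5/3
4 + 1/(5/3) = 4 + 3/5 = 23/5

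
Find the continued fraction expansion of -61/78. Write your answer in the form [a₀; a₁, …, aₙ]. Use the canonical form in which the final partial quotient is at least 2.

[-1; 4, 1, 1, 2, 3]

-61 = -1·78 + 17, so a_0 = -1
78 = 4·17 + 10, so a_1 = 4
17 = 1·10 + 7, so a_2 = 1
10 = 1·7 + 3, so a_3 = 1
7 = 2·3 + 1, so a_4 = 2
3 = 3·1 + 0, so a_5 = 3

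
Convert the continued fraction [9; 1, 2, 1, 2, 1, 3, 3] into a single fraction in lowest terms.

1781/183

a_0 = 9: 9/1
a_1 = 1: 10/1
a_2 = 2: 29/3
a_3 = 1: 39/4
a_4 = 2: 107/11
a_5 = 1: 146/15
a_6 = 3: 545/56
a_7 = 3: 1781/183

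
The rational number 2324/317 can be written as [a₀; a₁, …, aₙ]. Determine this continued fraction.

[7; 3, 52, 2]

Run the Euclidean algorithm, recording each quotient:
⌊2324/317⌋ = 7, remainder 105
⌊317/105⌋ = 3, remainder 2
⌊105/2⌋ = 52, remainder 1
⌊2/1⌋ = 2, remainder 0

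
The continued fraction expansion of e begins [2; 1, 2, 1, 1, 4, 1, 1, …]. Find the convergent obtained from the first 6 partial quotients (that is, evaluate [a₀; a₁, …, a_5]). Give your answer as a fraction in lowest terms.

87/32

Work from the innermost term outward:
Start with 4.
1 + 1/(4/1) = 1 + 1/4 = 5/4
1 + 1/(5/4) = 1 + 4/5 = 9/5
2 + 1/(9/5) = 2 + 5/9 = 23/9
1 + 1/(23/9) = 1 + 9/23 = 32/23
2 + 1/(32/23) = 2 + 23/32 = 87/32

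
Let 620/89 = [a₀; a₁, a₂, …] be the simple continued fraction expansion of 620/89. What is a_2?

620 = 6·89 + 86, so a_0 = 6
89 = 1·86 + 3, so a_1 = 1
86 = 28·3 + 2, so a_2 = 28

28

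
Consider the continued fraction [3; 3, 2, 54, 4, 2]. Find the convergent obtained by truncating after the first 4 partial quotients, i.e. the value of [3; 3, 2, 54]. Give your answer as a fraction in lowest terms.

Starting at the tail and folding back:
Start with 54.
2 + 1/(54/1) = 2 + 1/54 = 109/54
3 + 1/(109/54) = 3 + 54/109 = 381/109
3 + 1/(381/109) = 3 + 109/381 = 1252/381

1252/381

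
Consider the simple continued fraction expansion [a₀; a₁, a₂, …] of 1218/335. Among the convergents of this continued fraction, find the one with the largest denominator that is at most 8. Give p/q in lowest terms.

29/8

a_0 = 3: 3/1  (≤ bound)
a_1 = 1: 4/1  (≤ bound)
a_2 = 1: 7/2  (≤ bound)
a_3 = 1: 11/3  (≤ bound)
a_4 = 2: 29/8  (≤ bound)
a_5 = 1: 40/11  (> 8, stop)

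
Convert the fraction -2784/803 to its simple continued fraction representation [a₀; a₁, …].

[-4; 1, 1, 7, 13, 4]

Run the Euclidean algorithm, recording each quotient:
-2784 = -4·803 + 428, so a_0 = -4
803 = 1·428 + 375, so a_1 = 1
428 = 1·375 + 53, so a_2 = 1
375 = 7·53 + 4, so a_3 = 7
53 = 13·4 + 1, so a_4 = 13
4 = 4·1 + 0, so a_5 = 4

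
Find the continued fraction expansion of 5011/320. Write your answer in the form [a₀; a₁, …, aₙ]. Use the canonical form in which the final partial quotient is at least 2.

[15; 1, 1, 1, 14, 1, 1, 3]

Repeatedly divide and take the remainder:
5011 ÷ 320 → quotient 15, remainder 211
320 ÷ 211 → quotient 1, remainder 109
211 ÷ 109 → quotient 1, remainder 102
109 ÷ 102 → quotient 1, remainder 7
102 ÷ 7 → quotient 14, remainder 4
7 ÷ 4 → quotient 1, remainder 3
4 ÷ 3 → quotient 1, remainder 1
3 ÷ 1 → quotient 3, remainder 0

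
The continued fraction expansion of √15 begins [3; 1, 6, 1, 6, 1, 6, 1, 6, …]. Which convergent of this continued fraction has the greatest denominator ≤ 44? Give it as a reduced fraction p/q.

a_0 = 3: 3/1  (≤ bound)
a_1 = 1: 4/1  (≤ bound)
a_2 = 6: 27/7  (≤ bound)
a_3 = 1: 31/8  (≤ bound)
a_4 = 6: 213/55  (> 44, stop)

31/8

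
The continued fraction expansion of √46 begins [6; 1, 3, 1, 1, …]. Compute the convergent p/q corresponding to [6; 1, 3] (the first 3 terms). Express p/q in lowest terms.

Start with 3.
1 + 1/(3/1) = 1 + 1/3 = 4/3
6 + 1/(4/3) = 6 + 3/4 = 27/4

27/4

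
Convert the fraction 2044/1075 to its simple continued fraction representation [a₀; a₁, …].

Run the Euclidean algorithm, recording each quotient:
⌊2044/1075⌋ = 1, remainder 969
⌊1075/969⌋ = 1, remainder 106
⌊969/106⌋ = 9, remainder 15
⌊106/15⌋ = 7, remainder 1
⌊15/1⌋ = 15, remainder 0

[1; 1, 9, 7, 15]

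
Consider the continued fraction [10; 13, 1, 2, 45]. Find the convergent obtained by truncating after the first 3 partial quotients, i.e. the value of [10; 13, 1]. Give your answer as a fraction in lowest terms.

141/14

a_0 = 10: 10/1
a_1 = 13: 131/13
a_2 = 1: 141/14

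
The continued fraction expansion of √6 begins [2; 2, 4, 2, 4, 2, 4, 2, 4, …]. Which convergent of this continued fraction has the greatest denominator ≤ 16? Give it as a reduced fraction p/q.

22/9

a_0 = 2: 2/1  (≤ bound)
a_1 = 2: 5/2  (≤ bound)
a_2 = 4: 22/9  (≤ bound)
a_3 = 2: 49/20  (> 16, stop)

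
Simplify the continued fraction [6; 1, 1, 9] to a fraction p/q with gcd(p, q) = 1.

124/19

Collapse the nested fraction from the inside out:
Start with 9.
1 + 1/(9/1) = 1 + 1/9 = 10/9
1 + 1/(10/9) = 1 + 9/10 = 19/10
6 + 1/(19/10) = 6 + 10/19 = 124/19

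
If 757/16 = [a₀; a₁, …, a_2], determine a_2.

⌊757/16⌋ = 47, remainder 5
⌊16/5⌋ = 3, remainder 1
⌊5/1⌋ = 5, remainder 0

5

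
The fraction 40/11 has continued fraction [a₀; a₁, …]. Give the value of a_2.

40 ÷ 11 → quotient 3, remainder 7
11 ÷ 7 → quotient 1, remainder 4
7 ÷ 4 → quotient 1, remainder 3

1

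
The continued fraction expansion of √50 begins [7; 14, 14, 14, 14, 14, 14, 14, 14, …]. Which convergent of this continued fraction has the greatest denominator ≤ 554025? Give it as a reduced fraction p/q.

3880899/548842

List convergents until the denominator exceeds the bound:
a_0 = 7: 7/1  (≤ bound)
a_1 = 14: 99/14  (≤ bound)
a_2 = 14: 1393/197  (≤ bound)
a_3 = 14: 19601/2772  (≤ bound)
a_4 = 14: 275807/39005  (≤ bound)
a_5 = 14: 3880899/548842  (≤ bound)
a_6 = 14: 54608393/7722793  (> 554025, stop)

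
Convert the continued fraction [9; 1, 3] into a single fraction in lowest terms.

39/4

a_0 = 9: 9/1
a_1 = 1: 10/1
a_2 = 3: 39/4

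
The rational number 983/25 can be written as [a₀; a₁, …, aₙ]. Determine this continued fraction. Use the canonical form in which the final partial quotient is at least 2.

[39; 3, 8]

Run the Euclidean algorithm, recording each quotient:
983 ÷ 25 → quotient 39, remainder 8
25 ÷ 8 → quotient 3, remainder 1
8 ÷ 1 → quotient 8, remainder 0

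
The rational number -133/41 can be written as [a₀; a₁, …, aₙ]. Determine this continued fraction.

-133 ÷ 41 → quotient -4, remainder 31
41 ÷ 31 → quotient 1, remainder 10
31 ÷ 10 → quotient 3, remainder 1
10 ÷ 1 → quotient 10, remainder 0

[-4; 1, 3, 10]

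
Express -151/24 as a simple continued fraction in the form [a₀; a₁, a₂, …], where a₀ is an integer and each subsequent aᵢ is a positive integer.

[-7; 1, 2, 2, 3]

-151 ÷ 24 → quotient -7, remainder 17
24 ÷ 17 → quotient 1, remainder 7
17 ÷ 7 → quotient 2, remainder 3
7 ÷ 3 → quotient 2, remainder 1
3 ÷ 1 → quotient 3, remainder 0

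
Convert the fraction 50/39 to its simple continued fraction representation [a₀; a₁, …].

Repeatedly divide and take the remainder:
50 = 1·39 + 11, so a_0 = 1
39 = 3·11 + 6, so a_1 = 3
11 = 1·6 + 5, so a_2 = 1
6 = 1·5 + 1, so a_3 = 1
5 = 5·1 + 0, so a_4 = 5

[1; 3, 1, 1, 5]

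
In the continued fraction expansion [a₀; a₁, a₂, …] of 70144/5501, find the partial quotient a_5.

3

⌊70144/5501⌋ = 12, remainder 4132
⌊5501/4132⌋ = 1, remainder 1369
⌊4132/1369⌋ = 3, remainder 25
⌊1369/25⌋ = 54, remainder 19
⌊25/19⌋ = 1, remainder 6
⌊19/6⌋ = 3, remainder 1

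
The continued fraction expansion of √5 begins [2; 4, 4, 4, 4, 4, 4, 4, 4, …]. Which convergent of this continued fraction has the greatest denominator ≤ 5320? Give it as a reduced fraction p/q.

List convergents until the denominator exceeds the bound:
a_0 = 2: 2/1  (≤ bound)
a_1 = 4: 9/4  (≤ bound)
a_2 = 4: 38/17  (≤ bound)
a_3 = 4: 161/72  (≤ bound)
a_4 = 4: 682/305  (≤ bound)
a_5 = 4: 2889/1292  (≤ bound)
a_6 = 4: 12238/5473  (> 5320, stop)

2889/1292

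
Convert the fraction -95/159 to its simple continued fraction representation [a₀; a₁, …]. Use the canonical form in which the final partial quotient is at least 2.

[-1; 2, 2, 15, 2]

⌊-95/159⌋ = -1, remainder 64
⌊159/64⌋ = 2, remainder 31
⌊64/31⌋ = 2, remainder 2
⌊31/2⌋ = 15, remainder 1
⌊2/1⌋ = 2, remainder 0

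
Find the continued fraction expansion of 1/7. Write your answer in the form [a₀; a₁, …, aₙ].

[0; 7]

1 ÷ 7 → quotient 0, remainder 1
7 ÷ 1 → quotient 7, remainder 0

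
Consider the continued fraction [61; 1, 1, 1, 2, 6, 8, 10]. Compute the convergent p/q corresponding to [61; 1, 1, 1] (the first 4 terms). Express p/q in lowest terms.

a_0 = 61: 61/1
a_1 = 1: 62/1
a_2 = 1: 123/2
a_3 = 1: 185/3

185/3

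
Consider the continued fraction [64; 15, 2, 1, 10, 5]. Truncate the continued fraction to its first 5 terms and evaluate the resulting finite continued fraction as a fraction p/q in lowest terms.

31456/491

a_0 = 64: 64/1
a_1 = 15: 961/15
a_2 = 2: 1986/31
a_3 = 1: 2947/46
a_4 = 10: 31456/491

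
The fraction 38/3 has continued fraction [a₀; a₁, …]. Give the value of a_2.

2

38 ÷ 3 → quotient 12, remainder 2
3 ÷ 2 → quotient 1, remainder 1
2 ÷ 1 → quotient 2, remainder 0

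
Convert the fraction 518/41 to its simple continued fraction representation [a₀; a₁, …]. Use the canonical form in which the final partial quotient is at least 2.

[12; 1, 1, 1, 2, 1, 3]

518 = 12·41 + 26, so a_0 = 12
41 = 1·26 + 15, so a_1 = 1
26 = 1·15 + 11, so a_2 = 1
15 = 1·11 + 4, so a_3 = 1
11 = 2·4 + 3, so a_4 = 2
4 = 1·3 + 1, so a_5 = 1
3 = 3·1 + 0, so a_6 = 3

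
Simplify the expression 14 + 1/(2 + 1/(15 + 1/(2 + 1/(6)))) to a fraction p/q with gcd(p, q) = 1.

6011/415

a_0 = 14: 14/1
a_1 = 2: 29/2
a_2 = 15: 449/31
a_3 = 2: 927/64
a_4 = 6: 6011/415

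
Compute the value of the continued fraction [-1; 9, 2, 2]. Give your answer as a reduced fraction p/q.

Start with 2.
2 + 1/(2/1) = 2 + 1/2 = 5/2
9 + 1/(5/2) = 9 + 2/5 = 47/5
-1 + 1/(47/5) = -1 + 5/47 = -42/47

-42/47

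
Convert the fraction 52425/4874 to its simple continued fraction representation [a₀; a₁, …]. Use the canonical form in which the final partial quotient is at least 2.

[10; 1, 3, 10, 13, 9]

52425 ÷ 4874 → quotient 10, remainder 3685
4874 ÷ 3685 → quotient 1, remainder 1189
3685 ÷ 1189 → quotient 3, remainder 118
1189 ÷ 118 → quotient 10, remainder 9
118 ÷ 9 → quotient 13, remainder 1
9 ÷ 1 → quotient 9, remainder 0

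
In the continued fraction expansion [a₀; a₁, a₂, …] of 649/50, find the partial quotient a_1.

1

649 = 12·50 + 49, so a_0 = 12
50 = 1·49 + 1, so a_1 = 1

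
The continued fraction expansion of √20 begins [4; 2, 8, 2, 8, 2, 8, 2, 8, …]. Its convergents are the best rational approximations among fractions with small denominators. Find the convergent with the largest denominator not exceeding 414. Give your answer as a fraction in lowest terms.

List convergents until the denominator exceeds the bound:
a_0 = 4: 4/1  (≤ bound)
a_1 = 2: 9/2  (≤ bound)
a_2 = 8: 76/17  (≤ bound)
a_3 = 2: 161/36  (≤ bound)
a_4 = 8: 1364/305  (≤ bound)
a_5 = 2: 2889/646  (> 414, stop)

1364/305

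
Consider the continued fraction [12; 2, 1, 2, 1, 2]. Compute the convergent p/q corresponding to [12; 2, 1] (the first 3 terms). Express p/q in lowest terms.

Start with 1.
2 + 1/(1/1) = 2 + 1/1 = 3/1
12 + 1/(3/1) = 12 + 1/3 = 37/3

37/3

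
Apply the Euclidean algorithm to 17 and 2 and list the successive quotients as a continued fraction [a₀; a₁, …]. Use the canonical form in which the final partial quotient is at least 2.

[8; 2]

17 ÷ 2 → quotient 8, remainder 1
2 ÷ 1 → quotient 2, remainder 0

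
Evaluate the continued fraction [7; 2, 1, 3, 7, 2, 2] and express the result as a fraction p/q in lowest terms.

Work from the innermost term outward:
Start with 2.
2 + 1/(2/1) = 2 + 1/2 = 5/2
7 + 1/(5/2) = 7 + 2/5 = 37/5
3 + 1/(37/5) = 3 + 5/37 = 116/37
1 + 1/(116/37) = 1 + 37/116 = 153/116
2 + 1/(153/116) = 2 + 116/153 = 422/153
7 + 1/(422/153) = 7 + 153/422 = 3107/422

3107/422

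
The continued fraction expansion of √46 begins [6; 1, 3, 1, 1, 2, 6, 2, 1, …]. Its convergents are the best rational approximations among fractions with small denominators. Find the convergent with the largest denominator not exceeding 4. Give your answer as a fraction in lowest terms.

27/4

List convergents until the denominator exceeds the bound:
a_0 = 6: 6/1  (≤ bound)
a_1 = 1: 7/1  (≤ bound)
a_2 = 3: 27/4  (≤ bound)
a_3 = 1: 34/5  (> 4, stop)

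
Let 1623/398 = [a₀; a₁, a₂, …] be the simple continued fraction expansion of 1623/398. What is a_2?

1623 = 4·398 + 31, so a_0 = 4
398 = 12·31 + 26, so a_1 = 12
31 = 1·26 + 5, so a_2 = 1

1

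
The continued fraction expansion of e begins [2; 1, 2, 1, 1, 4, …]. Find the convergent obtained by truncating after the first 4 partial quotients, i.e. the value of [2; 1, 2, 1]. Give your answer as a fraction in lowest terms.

a_0 = 2: 2/1
a_1 = 1: 3/1
a_2 = 2: 8/3
a_3 = 1: 11/4

11/4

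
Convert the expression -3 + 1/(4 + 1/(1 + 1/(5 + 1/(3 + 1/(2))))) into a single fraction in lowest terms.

Start with 2.
3 + 1/(2/1) = 3 + 1/2 = 7/2
5 + 1/(7/2) = 5 + 2/7 = 37/7
1 + 1/(37/7) = 1 + 7/37 = 44/37
4 + 1/(44/37) = 4 + 37/44 = 213/44
-3 + 1/(213/44) = -3 + 44/213 = -595/213

-595/213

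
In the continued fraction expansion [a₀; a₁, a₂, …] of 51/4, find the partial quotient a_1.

1

51 = 12·4 + 3, so a_0 = 12
4 = 1·3 + 1, so a_1 = 1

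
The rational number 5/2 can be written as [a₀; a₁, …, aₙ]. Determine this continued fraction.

[2; 2]

5 = 2·2 + 1, so a_0 = 2
2 = 2·1 + 0, so a_1 = 2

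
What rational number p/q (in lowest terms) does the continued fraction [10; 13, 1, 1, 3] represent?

a_0 = 10: 10/1
a_1 = 13: 131/13
a_2 = 1: 141/14
a_3 = 1: 272/27
a_4 = 3: 957/95

957/95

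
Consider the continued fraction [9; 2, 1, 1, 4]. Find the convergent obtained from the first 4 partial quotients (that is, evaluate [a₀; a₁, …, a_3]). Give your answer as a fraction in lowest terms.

a_0 = 9: 9/1
a_1 = 2: 19/2
a_2 = 1: 28/3
a_3 = 1: 47/5

47/5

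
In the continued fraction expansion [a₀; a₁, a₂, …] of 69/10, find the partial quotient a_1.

1

Repeatedly divide and take the remainder:
69 = 6·10 + 9, so a_0 = 6
10 = 1·9 + 1, so a_1 = 1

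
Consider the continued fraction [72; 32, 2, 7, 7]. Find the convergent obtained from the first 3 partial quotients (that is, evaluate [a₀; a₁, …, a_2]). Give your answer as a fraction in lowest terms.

Work from the innermost term outward:
Start with 2.
32 + 1/(2/1) = 32 + 1/2 = 65/2
72 + 1/(65/2) = 72 + 2/65 = 4682/65

4682/65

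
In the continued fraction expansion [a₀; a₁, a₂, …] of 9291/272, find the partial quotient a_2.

3

Repeatedly divide and take the remainder:
9291 ÷ 272 → quotient 34, remainder 43
272 ÷ 43 → quotient 6, remainder 14
43 ÷ 14 → quotient 3, remainder 1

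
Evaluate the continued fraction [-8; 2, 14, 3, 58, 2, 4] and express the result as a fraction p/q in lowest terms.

-353856/47075

a_0 = -8: -8/1
a_1 = 2: -15/2
a_2 = 14: -218/29
a_3 = 3: -669/89
a_4 = 58: -39020/5191
a_5 = 2: -78709/10471
a_6 = 4: -353856/47075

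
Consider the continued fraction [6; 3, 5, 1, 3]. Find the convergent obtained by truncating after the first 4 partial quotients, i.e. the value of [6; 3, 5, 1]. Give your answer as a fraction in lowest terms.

Start with 1.
5 + 1/(1/1) = 5 + 1/1 = 6/1
3 + 1/(6/1) = 3 + 1/6 = 19/6
6 + 1/(19/6) = 6 + 6/19 = 120/19

120/19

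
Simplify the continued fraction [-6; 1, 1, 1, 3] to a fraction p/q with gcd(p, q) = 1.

-59/11

a_0 = -6: -6/1
a_1 = 1: -5/1
a_2 = 1: -11/2
a_3 = 1: -16/3
a_4 = 3: -59/11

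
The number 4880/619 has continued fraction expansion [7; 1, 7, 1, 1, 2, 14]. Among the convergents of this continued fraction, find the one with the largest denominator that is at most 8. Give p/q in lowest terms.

a_0 = 7: 7/1  (≤ bound)
a_1 = 1: 8/1  (≤ bound)
a_2 = 7: 63/8  (≤ bound)
a_3 = 1: 71/9  (> 8, stop)

63/8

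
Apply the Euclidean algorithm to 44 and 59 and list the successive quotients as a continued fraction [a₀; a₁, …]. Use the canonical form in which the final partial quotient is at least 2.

[0; 1, 2, 1, 14]

44 = 0·59 + 44, so a_0 = 0
59 = 1·44 + 15, so a_1 = 1
44 = 2·15 + 14, so a_2 = 2
15 = 1·14 + 1, so a_3 = 1
14 = 14·1 + 0, so a_4 = 14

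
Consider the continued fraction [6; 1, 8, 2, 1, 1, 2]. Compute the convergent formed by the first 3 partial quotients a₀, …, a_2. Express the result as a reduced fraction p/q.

Compute successive convergents:
a_0 = 6: 6/1
a_1 = 1: 7/1
a_2 = 8: 62/9

62/9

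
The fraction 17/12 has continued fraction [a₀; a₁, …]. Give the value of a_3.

2

17 ÷ 12 → quotient 1, remainder 5
12 ÷ 5 → quotient 2, remainder 2
5 ÷ 2 → quotient 2, remainder 1
2 ÷ 1 → quotient 2, remainder 0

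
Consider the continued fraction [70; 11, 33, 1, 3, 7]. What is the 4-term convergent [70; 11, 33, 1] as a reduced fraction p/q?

26284/375

Start with 1.
33 + 1/(1/1) = 33 + 1/1 = 34/1
11 + 1/(34/1) = 11 + 1/34 = 375/34
70 + 1/(375/34) = 70 + 34/375 = 26284/375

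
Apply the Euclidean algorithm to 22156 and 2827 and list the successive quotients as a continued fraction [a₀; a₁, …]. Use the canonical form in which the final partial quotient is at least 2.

[7; 1, 5, 6, 1, 6, 2, 4]

Apply division with remainder until the remainder is 0:
22156 = 7·2827 + 2367, so a_0 = 7
2827 = 1·2367 + 460, so a_1 = 1
2367 = 5·460 + 67, so a_2 = 5
460 = 6·67 + 58, so a_3 = 6
67 = 1·58 + 9, so a_4 = 1
58 = 6·9 + 4, so a_5 = 6
9 = 2·4 + 1, so a_6 = 2
4 = 4·1 + 0, so a_7 = 4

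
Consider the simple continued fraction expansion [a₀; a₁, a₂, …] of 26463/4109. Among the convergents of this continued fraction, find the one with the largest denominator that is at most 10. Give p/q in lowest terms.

58/9

a_0 = 6: 6/1  (≤ bound)
a_1 = 2: 13/2  (≤ bound)
a_2 = 3: 45/7  (≤ bound)
a_3 = 1: 58/9  (≤ bound)
a_4 = 2: 161/25  (> 10, stop)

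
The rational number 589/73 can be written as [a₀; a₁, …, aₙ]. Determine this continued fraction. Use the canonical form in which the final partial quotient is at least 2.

⌊589/73⌋ = 8, remainder 5
⌊73/5⌋ = 14, remainder 3
⌊5/3⌋ = 1, remainder 2
⌊3/2⌋ = 1, remainder 1
⌊2/1⌋ = 2, remainder 0

[8; 14, 1, 1, 2]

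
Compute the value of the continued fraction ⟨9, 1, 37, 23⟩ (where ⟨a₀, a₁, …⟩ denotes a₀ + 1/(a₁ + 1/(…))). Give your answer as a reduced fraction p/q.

a_0 = 9: 9/1
a_1 = 1: 10/1
a_2 = 37: 379/38
a_3 = 23: 8727/875

8727/875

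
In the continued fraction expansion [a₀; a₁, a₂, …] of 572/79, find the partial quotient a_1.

Run the Euclidean algorithm, recording each quotient:
⌊572/79⌋ = 7, remainder 19
⌊79/19⌋ = 4, remainder 3

4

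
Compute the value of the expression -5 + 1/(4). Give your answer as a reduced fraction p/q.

Collapse the nested fraction from the inside out:
Start with 4.
-5 + 1/(4/1) = -5 + 1/4 = -19/4

-19/4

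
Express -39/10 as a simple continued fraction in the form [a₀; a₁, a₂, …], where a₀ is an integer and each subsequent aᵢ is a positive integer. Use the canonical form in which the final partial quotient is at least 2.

⌊-39/10⌋ = -4, remainder 1
⌊10/1⌋ = 10, remainder 0

[-4; 10]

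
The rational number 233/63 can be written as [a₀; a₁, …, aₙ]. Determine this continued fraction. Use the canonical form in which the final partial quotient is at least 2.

[3; 1, 2, 3, 6]

233 ÷ 63 → quotient 3, remainder 44
63 ÷ 44 → quotient 1, remainder 19
44 ÷ 19 → quotient 2, remainder 6
19 ÷ 6 → quotient 3, remainder 1
6 ÷ 1 → quotient 6, remainder 0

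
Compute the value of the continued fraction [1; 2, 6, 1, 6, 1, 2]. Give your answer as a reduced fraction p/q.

Starting at the tail and folding back:
Start with 2.
1 + 1/(2/1) = 1 + 1/2 = 3/2
6 + 1/(3/2) = 6 + 2/3 = 20/3
1 + 1/(20/3) = 1 + 3/20 = 23/20
6 + 1/(23/20) = 6 + 20/23 = 158/23
2 + 1/(158/23) = 2 + 23/158 = 339/158
1 + 1/(339/158) = 1 + 158/339 = 497/339

497/339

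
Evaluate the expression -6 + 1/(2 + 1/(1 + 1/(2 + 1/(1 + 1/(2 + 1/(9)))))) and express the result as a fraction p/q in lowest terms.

Start with 9.
2 + 1/(9/1) = 2 + 1/9 = 19/9
1 + 1/(19/9) = 1 + 9/19 = 28/19
2 + 1/(28/19) = 2 + 19/28 = 75/28
1 + 1/(75/28) = 1 + 28/75 = 103/75
2 + 1/(103/75) = 2 + 75/103 = 281/103
-6 + 1/(281/103) = -6 + 103/281 = -1583/281

-1583/281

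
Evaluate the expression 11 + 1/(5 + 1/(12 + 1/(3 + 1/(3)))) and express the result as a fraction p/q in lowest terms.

6998/625

Build up convergents one term at a time:
a_0 = 11: 11/1
a_1 = 5: 56/5
a_2 = 12: 683/61
a_3 = 3: 2105/188
a_4 = 3: 6998/625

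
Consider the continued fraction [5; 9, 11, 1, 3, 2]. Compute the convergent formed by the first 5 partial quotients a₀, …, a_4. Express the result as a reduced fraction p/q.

2182/427

Collapse the nested fraction from the inside out:
Start with 3.
1 + 1/(3/1) = 1 + 1/3 = 4/3
11 + 1/(4/3) = 11 + 3/4 = 47/4
9 + 1/(47/4) = 9 + 4/47 = 427/47
5 + 1/(427/47) = 5 + 47/427 = 2182/427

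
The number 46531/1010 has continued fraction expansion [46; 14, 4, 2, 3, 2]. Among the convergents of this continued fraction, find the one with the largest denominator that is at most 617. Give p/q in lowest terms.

20317/441

a_0 = 46: 46/1  (≤ bound)
a_1 = 14: 645/14  (≤ bound)
a_2 = 4: 2626/57  (≤ bound)
a_3 = 2: 5897/128  (≤ bound)
a_4 = 3: 20317/441  (≤ bound)
a_5 = 2: 46531/1010  (> 617, stop)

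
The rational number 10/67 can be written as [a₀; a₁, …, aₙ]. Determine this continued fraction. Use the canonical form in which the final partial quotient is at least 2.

10 ÷ 67 → quotient 0, remainder 10
67 ÷ 10 → quotient 6, remainder 7
10 ÷ 7 → quotient 1, remainder 3
7 ÷ 3 → quotient 2, remainder 1
3 ÷ 1 → quotient 3, remainder 0

[0; 6, 1, 2, 3]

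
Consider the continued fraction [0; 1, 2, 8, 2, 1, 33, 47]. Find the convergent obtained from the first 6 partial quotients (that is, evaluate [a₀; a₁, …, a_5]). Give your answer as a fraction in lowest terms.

53/78

Start with 1.
2 + 1/(1/1) = 2 + 1/1 = 3/1
8 + 1/(3/1) = 8 + 1/3 = 25/3
2 + 1/(25/3) = 2 + 3/25 = 53/25
1 + 1/(53/25) = 1 + 25/53 = 78/53
0 + 1/(78/53) = 0 + 53/78 = 53/78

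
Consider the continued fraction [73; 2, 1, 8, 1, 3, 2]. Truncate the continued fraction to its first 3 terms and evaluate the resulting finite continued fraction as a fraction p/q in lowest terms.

a_0 = 73: 73/1
a_1 = 2: 147/2
a_2 = 1: 220/3

220/3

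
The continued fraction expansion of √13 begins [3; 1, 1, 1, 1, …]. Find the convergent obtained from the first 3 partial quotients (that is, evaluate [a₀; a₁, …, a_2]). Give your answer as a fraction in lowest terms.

Start with 1.
1 + 1/(1/1) = 1 + 1/1 = 2/1
3 + 1/(2/1) = 3 + 1/2 = 7/2

7/2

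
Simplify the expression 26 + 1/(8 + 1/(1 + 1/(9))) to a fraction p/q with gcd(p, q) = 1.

Start with 9.
1 + 1/(9/1) = 1 + 1/9 = 10/9
8 + 1/(10/9) = 8 + 9/10 = 89/10
26 + 1/(89/10) = 26 + 10/89 = 2324/89

2324/89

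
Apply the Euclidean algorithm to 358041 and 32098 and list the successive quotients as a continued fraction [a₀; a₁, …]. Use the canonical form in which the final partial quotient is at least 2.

Repeatedly divide and take the remainder:
358041 ÷ 32098 → quotient 11, remainder 4963
32098 ÷ 4963 → quotient 6, remainder 2320
4963 ÷ 2320 → quotient 2, remainder 323
2320 ÷ 323 → quotient 7, remainder 59
323 ÷ 59 → quotient 5, remainder 28
59 ÷ 28 → quotient 2, remainder 3
28 ÷ 3 → quotient 9, remainder 1
3 ÷ 1 → quotient 3, remainder 0

[11; 6, 2, 7, 5, 2, 9, 3]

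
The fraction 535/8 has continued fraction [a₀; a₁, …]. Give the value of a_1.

⌊535/8⌋ = 66, remainder 7
⌊8/7⌋ = 1, remainder 1

1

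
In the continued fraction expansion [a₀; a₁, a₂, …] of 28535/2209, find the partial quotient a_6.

1

28535 ÷ 2209 → quotient 12, remainder 2027
2209 ÷ 2027 → quotient 1, remainder 182
2027 ÷ 182 → quotient 11, remainder 25
182 ÷ 25 → quotient 7, remainder 7
25 ÷ 7 → quotient 3, remainder 4
7 ÷ 4 → quotient 1, remainder 3
4 ÷ 3 → quotient 1, remainder 1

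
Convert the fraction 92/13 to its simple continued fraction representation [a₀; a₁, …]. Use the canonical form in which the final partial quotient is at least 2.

[7; 13]

92 = 7·13 + 1, so a_0 = 7
13 = 13·1 + 0, so a_1 = 13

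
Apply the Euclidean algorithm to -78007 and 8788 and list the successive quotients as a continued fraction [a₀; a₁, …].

[-9; 8, 10, 21, 1, 1, 2]

-78007 ÷ 8788 → quotient -9, remainder 1085
8788 ÷ 1085 → quotient 8, remainder 108
1085 ÷ 108 → quotient 10, remainder 5
108 ÷ 5 → quotient 21, remainder 3
5 ÷ 3 → quotient 1, remainder 2
3 ÷ 2 → quotient 1, remainder 1
2 ÷ 1 → quotient 2, remainder 0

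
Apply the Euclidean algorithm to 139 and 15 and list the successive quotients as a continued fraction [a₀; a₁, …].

Repeatedly divide and take the remainder:
139 = 9·15 + 4, so a_0 = 9
15 = 3·4 + 3, so a_1 = 3
4 = 1·3 + 1, so a_2 = 1
3 = 3·1 + 0, so a_3 = 3

[9; 3, 1, 3]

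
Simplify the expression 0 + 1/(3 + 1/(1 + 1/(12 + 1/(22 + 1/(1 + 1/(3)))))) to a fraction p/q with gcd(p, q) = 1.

Compute successive convergents:
a_0 = 0: 0/1
a_1 = 3: 1/3
a_2 = 1: 1/4
a_3 = 12: 13/51
a_4 = 22: 287/1126
a_5 = 1: 300/1177
a_6 = 3: 1187/4657

1187/4657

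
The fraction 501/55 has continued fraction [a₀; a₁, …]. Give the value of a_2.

Apply division with remainder until the remainder is 0:
⌊501/55⌋ = 9, remainder 6
⌊55/6⌋ = 9, remainder 1
⌊6/1⌋ = 6, remainder 0

6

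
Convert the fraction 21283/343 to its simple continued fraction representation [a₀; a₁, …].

[62; 20, 5, 1, 2]

Repeatedly divide and take the remainder:
21283 = 62·343 + 17, so a_0 = 62
343 = 20·17 + 3, so a_1 = 20
17 = 5·3 + 2, so a_2 = 5
3 = 1·2 + 1, so a_3 = 1
2 = 2·1 + 0, so a_4 = 2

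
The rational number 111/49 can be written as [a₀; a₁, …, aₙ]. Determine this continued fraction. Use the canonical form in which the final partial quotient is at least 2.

[2; 3, 1, 3, 3]

111 = 2·49 + 13, so a_0 = 2
49 = 3·13 + 10, so a_1 = 3
13 = 1·10 + 3, so a_2 = 1
10 = 3·3 + 1, so a_3 = 3
3 = 3·1 + 0, so a_4 = 3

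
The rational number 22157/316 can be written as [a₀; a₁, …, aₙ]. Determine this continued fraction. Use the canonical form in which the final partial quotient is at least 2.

22157 = 70·316 + 37, so a_0 = 70
316 = 8·37 + 20, so a_1 = 8
37 = 1·20 + 17, so a_2 = 1
20 = 1·17 + 3, so a_3 = 1
17 = 5·3 + 2, so a_4 = 5
3 = 1·2 + 1, so a_5 = 1
2 = 2·1 + 0, so a_6 = 2

[70; 8, 1, 1, 5, 1, 2]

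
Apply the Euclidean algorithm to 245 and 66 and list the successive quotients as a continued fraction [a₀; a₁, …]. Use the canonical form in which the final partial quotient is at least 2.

[3; 1, 2, 2, 9]

⌊245/66⌋ = 3, remainder 47
⌊66/47⌋ = 1, remainder 19
⌊47/19⌋ = 2, remainder 9
⌊19/9⌋ = 2, remainder 1
⌊9/1⌋ = 9, remainder 0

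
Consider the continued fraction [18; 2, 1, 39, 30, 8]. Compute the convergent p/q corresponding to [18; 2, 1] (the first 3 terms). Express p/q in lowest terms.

55/3

Collapse the nested fraction from the inside out:
Start with 1.
2 + 1/(1/1) = 2 + 1/1 = 3/1
18 + 1/(3/1) = 18 + 1/3 = 55/3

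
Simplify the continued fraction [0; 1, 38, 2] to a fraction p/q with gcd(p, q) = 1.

77/79

Build up convergents one term at a time:
a_0 = 0: 0/1
a_1 = 1: 1/1
a_2 = 38: 38/39
a_3 = 2: 77/79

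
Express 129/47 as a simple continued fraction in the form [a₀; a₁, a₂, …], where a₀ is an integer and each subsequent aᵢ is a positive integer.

[2; 1, 2, 1, 11]

Repeatedly divide and take the remainder:
⌊129/47⌋ = 2, remainder 35
⌊47/35⌋ = 1, remainder 12
⌊35/12⌋ = 2, remainder 11
⌊12/11⌋ = 1, remainder 1
⌊11/1⌋ = 11, remainder 0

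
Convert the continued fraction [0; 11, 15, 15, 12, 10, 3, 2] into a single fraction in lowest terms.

a_0 = 0: 0/1
a_1 = 11: 1/11
a_2 = 15: 15/166
a_3 = 15: 226/2501
a_4 = 12: 2727/30178
a_5 = 10: 27496/304281
a_6 = 3: 85215/943021
a_7 = 2: 197926/2190323

197926/2190323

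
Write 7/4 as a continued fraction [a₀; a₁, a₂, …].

⌊7/4⌋ = 1, remainder 3
⌊4/3⌋ = 1, remainder 1
⌊3/1⌋ = 3, remainder 0

[1; 1, 3]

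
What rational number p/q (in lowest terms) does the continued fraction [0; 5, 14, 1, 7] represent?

119/603

Collapse the nested fraction from the inside out:
Start with 7.
1 + 1/(7/1) = 1 + 1/7 = 8/7
14 + 1/(8/7) = 14 + 7/8 = 119/8
5 + 1/(119/8) = 5 + 8/119 = 603/119
0 + 1/(603/119) = 0 + 119/603 = 119/603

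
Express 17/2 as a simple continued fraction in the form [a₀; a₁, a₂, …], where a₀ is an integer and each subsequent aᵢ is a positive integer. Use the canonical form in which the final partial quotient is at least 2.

[8; 2]

17 = 8·2 + 1, so a_0 = 8
2 = 2·1 + 0, so a_1 = 2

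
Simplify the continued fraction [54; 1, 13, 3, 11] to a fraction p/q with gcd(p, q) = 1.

26751/487

Start with 11.
3 + 1/(11/1) = 3 + 1/11 = 34/11
13 + 1/(34/11) = 13 + 11/34 = 453/34
1 + 1/(453/34) = 1 + 34/453 = 487/453
54 + 1/(487/453) = 54 + 453/487 = 26751/487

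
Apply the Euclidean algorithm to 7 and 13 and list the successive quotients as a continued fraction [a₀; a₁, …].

Repeatedly divide and take the remainder:
7 = 0·13 + 7, so a_0 = 0
13 = 1·7 + 6, so a_1 = 1
7 = 1·6 + 1, so a_2 = 1
6 = 6·1 + 0, so a_3 = 6

[0; 1, 1, 6]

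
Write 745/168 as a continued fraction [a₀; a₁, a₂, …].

Apply division with remainder until the remainder is 0:
745 = 4·168 + 73, so a_0 = 4
168 = 2·73 + 22, so a_1 = 2
73 = 3·22 + 7, so a_2 = 3
22 = 3·7 + 1, so a_3 = 3
7 = 7·1 + 0, so a_4 = 7

[4; 2, 3, 3, 7]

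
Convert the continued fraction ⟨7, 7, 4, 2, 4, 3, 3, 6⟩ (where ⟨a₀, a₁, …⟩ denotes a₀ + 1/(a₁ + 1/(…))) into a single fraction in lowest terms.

138785/19442

Build up convergents one term at a time:
a_0 = 7: 7/1
a_1 = 7: 50/7
a_2 = 4: 207/29
a_3 = 2: 464/65
a_4 = 4: 2063/289
a_5 = 3: 6653/932
a_6 = 3: 22022/3085
a_7 = 6: 138785/19442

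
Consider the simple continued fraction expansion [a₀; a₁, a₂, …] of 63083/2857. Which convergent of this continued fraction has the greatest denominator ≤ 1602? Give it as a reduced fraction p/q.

a_0 = 22: 22/1  (≤ bound)
a_1 = 12: 265/12  (≤ bound)
a_2 = 2: 552/25  (≤ bound)
a_3 = 9: 5233/237  (≤ bound)
a_4 = 1: 5785/262  (≤ bound)
a_5 = 10: 63083/2857  (> 1602, stop)

5785/262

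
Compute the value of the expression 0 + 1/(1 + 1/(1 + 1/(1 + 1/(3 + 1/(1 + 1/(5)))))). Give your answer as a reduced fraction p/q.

52/81

Start with 5.
1 + 1/(5/1) = 1 + 1/5 = 6/5
3 + 1/(6/5) = 3 + 5/6 = 23/6
1 + 1/(23/6) = 1 + 6/23 = 29/23
1 + 1/(29/23) = 1 + 23/29 = 52/29
1 + 1/(52/29) = 1 + 29/52 = 81/52
0 + 1/(81/52) = 0 + 52/81 = 52/81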